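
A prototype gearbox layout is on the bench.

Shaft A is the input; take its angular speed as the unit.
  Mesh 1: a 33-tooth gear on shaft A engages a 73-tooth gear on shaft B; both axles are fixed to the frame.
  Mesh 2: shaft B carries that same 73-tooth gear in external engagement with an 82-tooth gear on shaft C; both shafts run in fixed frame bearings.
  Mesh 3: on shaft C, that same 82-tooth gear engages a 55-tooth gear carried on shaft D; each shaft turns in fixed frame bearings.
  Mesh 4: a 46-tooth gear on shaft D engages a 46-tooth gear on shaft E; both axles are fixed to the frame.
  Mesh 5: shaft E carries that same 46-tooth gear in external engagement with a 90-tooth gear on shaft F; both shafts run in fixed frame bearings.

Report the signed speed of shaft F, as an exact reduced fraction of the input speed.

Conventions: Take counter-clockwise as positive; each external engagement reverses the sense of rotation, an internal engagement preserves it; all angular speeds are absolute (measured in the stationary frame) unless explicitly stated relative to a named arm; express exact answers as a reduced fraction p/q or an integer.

-23/75

5-mesh fixed-axis compound train (all bearings frame-fixed)
mesh 1 [33T→73T]: |ω|/ω_in = 1×33/73 = 33/73, sense flips to −
mesh 2 [73T→82T]: |ω|/ω_in = (33/73)×73/82 = 33/82, sense flips to +
mesh 3 [82T→55T]: |ω|/ω_in = (33/82)×82/55 = 3/5, sense flips to −
mesh 4 [46T→46T]: |ω|/ω_in = (3/5)×46/46 = 3/5, sense flips to +
mesh 5 [46T→90T]: |ω|/ω_in = (3/5)×46/90 = 23/75, sense flips to −
signed output speed (× input speed) = -23/75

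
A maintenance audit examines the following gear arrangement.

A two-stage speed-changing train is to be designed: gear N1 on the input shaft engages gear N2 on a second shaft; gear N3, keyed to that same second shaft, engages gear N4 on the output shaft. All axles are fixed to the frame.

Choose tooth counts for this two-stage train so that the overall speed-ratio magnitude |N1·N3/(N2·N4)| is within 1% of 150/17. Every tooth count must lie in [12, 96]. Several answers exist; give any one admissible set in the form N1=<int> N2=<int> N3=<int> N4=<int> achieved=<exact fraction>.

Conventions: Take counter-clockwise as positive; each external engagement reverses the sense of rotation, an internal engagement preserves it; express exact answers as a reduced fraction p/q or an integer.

topology: fixed-axis compound train — 2 stages, target 150/17
target = 150/17 in lowest terms: an exact hit needs N1·N3 = k·150 and N2·N4 = k·17 for one integer k, every count in [12, 96]; additionally prefer no 1:1 stage (N1 ≠ N2, N3 ≠ N4)
k = 1…11: no 1:1-free in-range split of k·150 and k·17 into factor pairs; take k = 12
k = 12: N1·N3 = 1800 = 20·90, N2·N4 = 204 = 12·17
achieved = 20·90/(12·17) = 150/17; |achieved − target| = 0 ≤ 3/34 ✓

N1=20 N2=12 N3=90 N4=17 achieved=150/17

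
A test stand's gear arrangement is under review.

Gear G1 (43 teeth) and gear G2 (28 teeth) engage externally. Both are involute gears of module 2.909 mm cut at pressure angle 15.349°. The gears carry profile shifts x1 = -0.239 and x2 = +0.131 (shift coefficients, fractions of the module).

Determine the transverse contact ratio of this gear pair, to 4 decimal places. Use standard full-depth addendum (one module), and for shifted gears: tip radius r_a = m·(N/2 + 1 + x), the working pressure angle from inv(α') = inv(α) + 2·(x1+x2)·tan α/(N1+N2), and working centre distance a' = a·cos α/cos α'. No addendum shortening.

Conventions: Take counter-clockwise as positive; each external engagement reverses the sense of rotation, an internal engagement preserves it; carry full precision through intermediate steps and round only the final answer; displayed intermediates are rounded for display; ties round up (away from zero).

topology: single-mesh involute geometry — m = 2.909, 43T/28T pair
base radii: r_b1 = 60.312661, r_b2 = 39.273361
tip radii: r_a1 = 64.757249, r_a2 = 44.016079
inv(α') = inv(15.349°) + 2·(-0.239+0.131)·tan α/(43+28) = 0.00576282  ⇒  α' = 14.68428°
a' = a·cos α / cos α' = 103.2695·cos 15.349°/cos 14.68428° = 102.948595
action lengths: √(r_a1²−r_b1²) = 23.577198, √(r_a2²−r_b2²) = 19.875069
base pitch p_b = π·m·cos α = 8.812921
CR = (23.577198 + 19.875069 − 102.948595·sin 14.68428°)/8.812921 = 1.969332
contact ratio ≈ 1.9693

1.9693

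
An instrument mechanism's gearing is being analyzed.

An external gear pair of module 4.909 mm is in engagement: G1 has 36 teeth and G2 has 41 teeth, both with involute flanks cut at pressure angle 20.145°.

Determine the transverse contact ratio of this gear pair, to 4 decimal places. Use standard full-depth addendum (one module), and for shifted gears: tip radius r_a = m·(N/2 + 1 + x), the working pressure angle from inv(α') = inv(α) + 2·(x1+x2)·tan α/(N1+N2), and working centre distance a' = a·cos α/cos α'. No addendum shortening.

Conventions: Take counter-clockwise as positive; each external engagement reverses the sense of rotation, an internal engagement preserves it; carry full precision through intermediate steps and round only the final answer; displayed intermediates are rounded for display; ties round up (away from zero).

1.6984

topology: single-mesh involute geometry — m = 4.909, 36T/41T pair
base radii: r_b1 = 82.956371, r_b2 = 94.478089
tip radii: r_a1 = 93.271000, r_a2 = 105.543500
no profile shift: α' = α, a' = a
action lengths: √(r_a1²−r_b1²) = 42.634727, √(r_a2²−r_b2²) = 47.045946
base pitch p_b = π·m·cos α = 14.478618
CR = (42.634727 + 47.045946 − 188.996500·sin 20.14500°)/14.478618 = 1.698423
contact ratio ≈ 1.6984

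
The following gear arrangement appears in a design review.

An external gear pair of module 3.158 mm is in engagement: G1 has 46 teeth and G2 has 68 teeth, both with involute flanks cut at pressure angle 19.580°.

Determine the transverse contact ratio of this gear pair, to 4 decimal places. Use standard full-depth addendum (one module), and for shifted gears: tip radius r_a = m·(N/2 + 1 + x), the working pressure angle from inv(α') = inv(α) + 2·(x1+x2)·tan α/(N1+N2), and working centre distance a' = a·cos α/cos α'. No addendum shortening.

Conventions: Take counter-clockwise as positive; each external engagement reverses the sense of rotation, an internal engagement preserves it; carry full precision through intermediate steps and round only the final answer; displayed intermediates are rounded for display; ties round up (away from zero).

single-mesh involute tooth geometry (46T engaging 68T at module 3.158)
base radii: r_b1 = 68.433902, r_b2 = 101.163159
tip radii: r_a1 = 75.792000, r_a2 = 110.530000
no profile shift: α' = α, a' = a
action lengths: √(r_a1²−r_b1²) = 32.576500, √(r_a2²−r_b2²) = 44.529721
base pitch p_b = π·m·cos α = 9.347454
CR = (32.576500 + 44.529721 − 180.006000·sin 19.58000°)/9.347454 = 1.795368
contact ratio ≈ 1.7954

1.7954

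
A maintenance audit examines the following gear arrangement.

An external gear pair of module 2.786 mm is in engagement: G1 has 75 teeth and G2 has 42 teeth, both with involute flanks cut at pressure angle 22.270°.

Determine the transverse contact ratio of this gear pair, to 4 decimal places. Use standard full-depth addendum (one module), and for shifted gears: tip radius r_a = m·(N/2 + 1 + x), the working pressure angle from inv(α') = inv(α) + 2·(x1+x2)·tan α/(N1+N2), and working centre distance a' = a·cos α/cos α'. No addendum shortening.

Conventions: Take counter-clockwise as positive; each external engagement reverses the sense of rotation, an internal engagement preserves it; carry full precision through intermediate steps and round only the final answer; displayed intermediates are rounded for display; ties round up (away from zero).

recognized (one external pair, fixed centres): single-mesh tooth geometry, m = 2.786, N1 = 75, N2 = 42
base radii: r_b1 = 96.682029, r_b2 = 54.141936
tip radii: r_a1 = 107.261000, r_a2 = 61.292000
no profile shift: α' = α, a' = a
action lengths: √(r_a1²−r_b1²) = 46.448975, √(r_a2²−r_b2²) = 28.729079
base pitch p_b = π·m·cos α = 8.099615
CR = (46.448975 + 28.729079 − 162.981000·sin 22.27000°)/8.099615 = 1.655989
contact ratio ≈ 1.6560

1.6560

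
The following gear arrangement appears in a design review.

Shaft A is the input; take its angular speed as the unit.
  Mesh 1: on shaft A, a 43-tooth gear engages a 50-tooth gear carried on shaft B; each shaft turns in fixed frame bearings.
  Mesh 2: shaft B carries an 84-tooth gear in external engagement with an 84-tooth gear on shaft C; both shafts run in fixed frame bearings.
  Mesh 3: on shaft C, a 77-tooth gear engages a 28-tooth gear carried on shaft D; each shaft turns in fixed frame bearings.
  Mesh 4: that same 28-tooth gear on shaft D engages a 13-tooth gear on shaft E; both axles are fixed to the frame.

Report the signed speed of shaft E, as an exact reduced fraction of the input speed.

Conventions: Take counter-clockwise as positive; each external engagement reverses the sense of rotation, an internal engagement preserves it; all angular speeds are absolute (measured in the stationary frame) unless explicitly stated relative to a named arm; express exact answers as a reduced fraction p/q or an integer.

3311/650

4-mesh fixed-axis compound train (all bearings frame-fixed)
mesh 1 [43T→50T]: |ω|/ω_in = 1×43/50 = 43/50, sense flips to −
mesh 2 [84T→84T]: |ω|/ω_in = (43/50)×84/84 = 43/50, sense flips to +
mesh 3 [77T→28T]: |ω|/ω_in = (43/50)×77/28 = 473/200, sense flips to −
mesh 4 [28T→13T]: |ω|/ω_in = (473/200)×28/13 = 3311/650, sense flips to +
signed output speed (× input speed) = 3311/650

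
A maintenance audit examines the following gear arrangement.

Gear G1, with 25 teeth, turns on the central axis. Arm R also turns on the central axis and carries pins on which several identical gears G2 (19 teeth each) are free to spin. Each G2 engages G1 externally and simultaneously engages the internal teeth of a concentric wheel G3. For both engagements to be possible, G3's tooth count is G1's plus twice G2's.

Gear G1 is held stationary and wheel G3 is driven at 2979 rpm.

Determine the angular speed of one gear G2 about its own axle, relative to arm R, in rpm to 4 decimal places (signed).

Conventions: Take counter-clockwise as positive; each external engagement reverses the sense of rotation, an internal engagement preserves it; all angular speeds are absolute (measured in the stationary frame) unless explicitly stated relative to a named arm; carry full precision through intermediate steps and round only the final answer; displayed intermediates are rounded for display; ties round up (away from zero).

+2806.1752 rpm

class = planetary set [G3 = 25+2·19 = 63; Willis about the carrier]
normalise by the input: solve with ω_ring = 1, then scale by 2979 rpm
ring teeth: 25 + 2·19 = 63
25(ω_sun−ω_arm) = −63(ω_ring−ω_arm),  ω_sun = 0, ω_ring = 1
25(0−ω_arm) = −63(1−ω_arm)  ⇒  88·ω_arm = 63  ⇒  ω_arm = 63/88
sun–planet mesh: 25·(0−63/88) = −19·(ω_p−ω_arm)  ⇒  ω_p−ω_arm = 1575/1672
scale: ω_p−ω_arm = 1575/1672 × 2979 rpm = +2806.1752 rpm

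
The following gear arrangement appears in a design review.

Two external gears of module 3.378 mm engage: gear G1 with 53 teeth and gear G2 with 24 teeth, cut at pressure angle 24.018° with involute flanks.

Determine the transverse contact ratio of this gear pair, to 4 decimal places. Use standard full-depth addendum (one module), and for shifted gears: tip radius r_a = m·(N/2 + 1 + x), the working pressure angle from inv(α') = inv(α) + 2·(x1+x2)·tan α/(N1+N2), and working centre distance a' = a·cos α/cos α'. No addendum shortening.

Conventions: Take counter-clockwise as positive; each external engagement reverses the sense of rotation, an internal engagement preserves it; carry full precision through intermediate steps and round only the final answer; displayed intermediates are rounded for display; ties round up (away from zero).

class = single-mesh tooth geometry [involute pair 53T × 24T, m = 3.378]
base radii: r_b1 = 81.766406, r_b2 = 37.026297
tip radii: r_a1 = 92.895000, r_a2 = 43.914000
no profile shift: α' = α, a' = a
action lengths: √(r_a1²−r_b1²) = 44.087820, √(r_a2²−r_b2²) = 23.611284
base pitch p_b = π·m·cos α = 9.693462
CR = (44.087820 + 23.611284 − 130.053000·sin 24.01800°)/9.693462 = 1.523136
contact ratio ≈ 1.5231

1.5231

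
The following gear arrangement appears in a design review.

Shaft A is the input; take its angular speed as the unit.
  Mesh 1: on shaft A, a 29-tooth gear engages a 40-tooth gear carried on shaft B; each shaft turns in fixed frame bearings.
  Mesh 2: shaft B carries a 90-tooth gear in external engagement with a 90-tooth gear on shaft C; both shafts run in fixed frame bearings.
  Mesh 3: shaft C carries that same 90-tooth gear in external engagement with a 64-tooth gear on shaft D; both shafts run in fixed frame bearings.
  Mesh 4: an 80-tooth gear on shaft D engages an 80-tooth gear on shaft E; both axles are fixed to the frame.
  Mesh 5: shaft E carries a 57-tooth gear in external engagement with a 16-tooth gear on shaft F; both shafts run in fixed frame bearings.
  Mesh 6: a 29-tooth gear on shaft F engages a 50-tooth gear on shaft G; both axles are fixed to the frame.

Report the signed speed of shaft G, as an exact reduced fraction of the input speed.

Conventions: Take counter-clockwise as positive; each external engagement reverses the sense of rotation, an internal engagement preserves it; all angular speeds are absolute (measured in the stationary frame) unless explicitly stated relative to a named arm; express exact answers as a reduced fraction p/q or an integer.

6-mesh fixed-axis compound train (all bearings frame-fixed)
mesh 1 [29T→40T]: |ω|/ω_in = 1×29/40 = 29/40, sense flips to −
mesh 2 [90T→90T]: |ω|/ω_in = (29/40)×90/90 = 29/40, sense flips to +
mesh 3 [90T→64T]: |ω|/ω_in = (29/40)×90/64 = 261/256, sense flips to −
mesh 4 [80T→80T]: |ω|/ω_in = (261/256)×80/80 = 261/256, sense flips to +
mesh 5 [57T→16T]: |ω|/ω_in = (261/256)×57/16 = 14877/4096, sense flips to −
mesh 6 [29T→50T]: |ω|/ω_in = (14877/4096)×29/50 = 431433/204800, sense flips to +
signed output speed (× input speed) = 431433/204800

431433/204800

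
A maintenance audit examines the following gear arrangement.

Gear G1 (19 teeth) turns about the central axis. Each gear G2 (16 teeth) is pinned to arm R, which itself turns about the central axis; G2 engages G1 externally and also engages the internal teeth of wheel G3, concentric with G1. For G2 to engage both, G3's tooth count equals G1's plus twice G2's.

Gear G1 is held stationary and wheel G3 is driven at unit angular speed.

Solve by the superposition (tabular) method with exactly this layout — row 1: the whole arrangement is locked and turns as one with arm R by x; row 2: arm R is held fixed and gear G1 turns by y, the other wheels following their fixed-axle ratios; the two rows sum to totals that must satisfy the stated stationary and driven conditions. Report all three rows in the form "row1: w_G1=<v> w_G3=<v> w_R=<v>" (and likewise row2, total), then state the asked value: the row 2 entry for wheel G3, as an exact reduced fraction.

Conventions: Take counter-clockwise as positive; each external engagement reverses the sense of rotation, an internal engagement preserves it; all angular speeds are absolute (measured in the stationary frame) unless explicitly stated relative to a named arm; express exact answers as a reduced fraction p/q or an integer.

row1: w_G1=51/70 w_G3=51/70 w_R=51/70
row2: w_G1=-51/70 w_G3=19/70 w_R=0
total: w_G1=0 w_G3=1 w_R=51/70
asked value: 19/70

class = planetary set [G3 = 19+2·16 = 51; Willis about the carrier]
row 1 (train locked, turned with arm): all members turn x
row 2 (arm held, sun turns y): ω_ring = −(19/51)·y, ω_arm = 0
boundary: total ω_sun = x + y = 0 and total ω_ring = x − (19/51)·y = 1  ⇒  y = -51/70, x = 51/70
row 2 ring = −(19/51)·(-51/70) = 19/70
totals (row 1 + row 2): sun 51/70 + (-51/70) = 0, ring 51/70 + 19/70 = 1, arm 51/70 + 0 = 51/70
asked cell (row2, ring) = 19/70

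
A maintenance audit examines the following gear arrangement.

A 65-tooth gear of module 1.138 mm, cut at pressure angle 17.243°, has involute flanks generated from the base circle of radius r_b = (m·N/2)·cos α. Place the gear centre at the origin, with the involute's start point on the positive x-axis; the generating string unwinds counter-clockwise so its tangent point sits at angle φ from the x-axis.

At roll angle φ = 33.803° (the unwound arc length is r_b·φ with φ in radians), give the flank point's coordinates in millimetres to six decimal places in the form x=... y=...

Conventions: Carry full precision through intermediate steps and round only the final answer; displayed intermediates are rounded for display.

topology: single-mesh involute geometry — m = 1.138, N = 65
pitch radius r_p = m·N/2 = 1.138·65/2 = 36.985000
base radius r_b = r_p·cos α = 36.985000·cos 17.243° = 35.322752
roll angle φ = 33.803° = 0.58997365 rad
x = r_b·(cos φ + φ·sin φ) = 40.945455
y = r_b·(sin φ − φ·cos φ) = 2.334741

x=40.945455 y=2.334741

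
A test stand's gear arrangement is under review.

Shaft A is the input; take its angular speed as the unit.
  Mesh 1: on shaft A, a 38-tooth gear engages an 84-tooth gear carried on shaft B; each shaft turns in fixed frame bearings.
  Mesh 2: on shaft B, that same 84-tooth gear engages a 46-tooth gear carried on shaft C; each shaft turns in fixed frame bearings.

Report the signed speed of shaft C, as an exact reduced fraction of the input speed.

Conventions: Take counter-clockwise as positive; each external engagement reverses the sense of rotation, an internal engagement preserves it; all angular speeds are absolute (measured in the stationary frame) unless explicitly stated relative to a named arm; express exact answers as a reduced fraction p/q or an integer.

19/23

2-mesh fixed-axis compound train (all bearings frame-fixed)
mesh 1 [38T→84T]: |ω|/ω_in = 1×38/84 = 19/42, sense flips to −
mesh 2 [84T→46T]: |ω|/ω_in = (19/42)×84/46 = 19/23, sense flips to +
signed output speed (× input speed) = 19/23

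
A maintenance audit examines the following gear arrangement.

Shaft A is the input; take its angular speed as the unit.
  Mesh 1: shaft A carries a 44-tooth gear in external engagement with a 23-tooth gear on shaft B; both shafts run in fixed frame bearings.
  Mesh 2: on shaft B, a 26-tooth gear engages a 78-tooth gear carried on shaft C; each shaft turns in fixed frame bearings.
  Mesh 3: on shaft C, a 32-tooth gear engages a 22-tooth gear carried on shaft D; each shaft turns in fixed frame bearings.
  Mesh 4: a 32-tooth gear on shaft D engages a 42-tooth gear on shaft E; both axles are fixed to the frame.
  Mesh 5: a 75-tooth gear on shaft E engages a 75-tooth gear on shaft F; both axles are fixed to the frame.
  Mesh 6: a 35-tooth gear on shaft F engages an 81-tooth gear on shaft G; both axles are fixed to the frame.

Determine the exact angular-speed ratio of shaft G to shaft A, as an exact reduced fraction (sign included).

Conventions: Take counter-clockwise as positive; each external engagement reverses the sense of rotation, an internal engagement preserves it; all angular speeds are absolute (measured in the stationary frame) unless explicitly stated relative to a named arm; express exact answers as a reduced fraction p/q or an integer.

5120/16767

class = fixed-axis compound train [6 meshes; 6 ratios multiply, 6 sense flips]
mesh 1 [44T→23T]: running ratio 44/23, sense −
mesh 2 [26T→78T]: running ratio 44/69, sense +
mesh 3 [32T→22T]: running ratio 64/69, sense −
mesh 4 [32T→42T]: running ratio 1024/1449, sense +
mesh 5 [75T→75T]: running ratio 1024/1449, sense −
mesh 6 [35T→81T]: running ratio 5120/16767, sense +
ω_out/ω_in = 5120/16767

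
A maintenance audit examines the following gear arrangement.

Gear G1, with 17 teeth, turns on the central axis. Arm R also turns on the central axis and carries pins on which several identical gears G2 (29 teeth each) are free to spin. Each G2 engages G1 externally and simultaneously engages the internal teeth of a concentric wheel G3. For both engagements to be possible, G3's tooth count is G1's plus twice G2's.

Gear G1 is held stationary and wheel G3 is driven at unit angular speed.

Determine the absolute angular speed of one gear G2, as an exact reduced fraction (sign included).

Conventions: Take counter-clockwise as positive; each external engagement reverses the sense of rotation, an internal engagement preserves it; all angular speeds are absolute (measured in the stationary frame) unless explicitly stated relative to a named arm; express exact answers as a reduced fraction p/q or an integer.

class = planetary set [G3 = 17+2·29 = 75; Willis about the carrier]
ring teeth: 17 + 2·29 = 75
17(ω_sun−ω_arm) = −75(ω_ring−ω_arm),  ω_sun = 0, ω_ring = 1
17(0−ω_arm) = −75(1−ω_arm)  ⇒  92·ω_arm = 75  ⇒  ω_arm = 75/92
sun–planet mesh: 17·(0−75/92) = −29·(ω_p−ω_arm)  ⇒  ω_p−ω_arm = 1275/2668
ω_p = 75/92 + 1275/2668 = 75/58
exact speed ratio = 75/58

75/58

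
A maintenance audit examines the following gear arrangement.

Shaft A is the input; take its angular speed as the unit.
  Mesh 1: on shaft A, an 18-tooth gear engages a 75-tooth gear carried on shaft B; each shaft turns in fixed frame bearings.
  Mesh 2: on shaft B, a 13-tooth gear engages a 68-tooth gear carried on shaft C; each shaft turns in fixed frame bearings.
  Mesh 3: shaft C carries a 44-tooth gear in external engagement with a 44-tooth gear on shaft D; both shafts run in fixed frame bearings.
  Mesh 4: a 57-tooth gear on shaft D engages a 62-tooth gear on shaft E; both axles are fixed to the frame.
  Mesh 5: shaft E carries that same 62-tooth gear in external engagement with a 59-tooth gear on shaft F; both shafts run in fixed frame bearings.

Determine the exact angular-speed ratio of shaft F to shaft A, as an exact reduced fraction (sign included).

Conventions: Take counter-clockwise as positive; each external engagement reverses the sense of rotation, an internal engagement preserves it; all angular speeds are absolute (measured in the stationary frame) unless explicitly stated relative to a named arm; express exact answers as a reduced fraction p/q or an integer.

-2223/50150

class = fixed-axis compound train [5 meshes; 5 ratios multiply, 5 sense flips]
mesh 1 [18T→75T]: running ratio 6/25, sense −
mesh 2 [13T→68T]: running ratio 39/850, sense +
mesh 3 [44T→44T]: running ratio 39/850, sense −
mesh 4 [57T→62T]: running ratio 2223/52700, sense +
mesh 5 [62T→59T]: running ratio 2223/50150, sense −
ω_out/ω_in = -2223/50150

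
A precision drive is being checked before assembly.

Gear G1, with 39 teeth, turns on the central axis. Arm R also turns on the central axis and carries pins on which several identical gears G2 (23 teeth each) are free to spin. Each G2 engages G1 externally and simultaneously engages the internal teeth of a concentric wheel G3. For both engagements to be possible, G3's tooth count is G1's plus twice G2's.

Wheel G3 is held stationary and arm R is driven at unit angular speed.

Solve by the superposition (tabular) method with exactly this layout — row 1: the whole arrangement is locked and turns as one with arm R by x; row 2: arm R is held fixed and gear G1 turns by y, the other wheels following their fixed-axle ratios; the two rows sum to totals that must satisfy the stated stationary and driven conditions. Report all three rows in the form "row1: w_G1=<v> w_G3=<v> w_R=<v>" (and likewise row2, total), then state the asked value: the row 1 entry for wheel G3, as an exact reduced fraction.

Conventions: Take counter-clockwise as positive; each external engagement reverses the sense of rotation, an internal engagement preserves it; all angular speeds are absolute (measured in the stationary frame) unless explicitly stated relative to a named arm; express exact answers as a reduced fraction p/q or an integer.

row1: w_G1=1 w_G3=1 w_R=1
row2: w_G1=85/39 w_G3=-1 w_R=0
total: w_G1=124/39 w_G3=0 w_R=1
asked value: 1

planetary set (39T centre, 23T on arm, 85T internal) — Willis relation
row 1 (train locked, turned with arm): all members turn x
row 2 — arm fixed, fixed-axis ratios: sun y, ring −(39/85)·y, arm 0
boundary: total ω_ring = x − (39/85)·y = 0 and total ω_arm = x = 1  ⇒  y = 85/39, x = 1
row 2 ring = −(39/85)·85/39 = -1
totals (row 1 + row 2): sun 1 + 85/39 = 124/39, ring 1 + (-1) = 0, arm 1 + 0 = 1
asked cell (row1, ring) = 1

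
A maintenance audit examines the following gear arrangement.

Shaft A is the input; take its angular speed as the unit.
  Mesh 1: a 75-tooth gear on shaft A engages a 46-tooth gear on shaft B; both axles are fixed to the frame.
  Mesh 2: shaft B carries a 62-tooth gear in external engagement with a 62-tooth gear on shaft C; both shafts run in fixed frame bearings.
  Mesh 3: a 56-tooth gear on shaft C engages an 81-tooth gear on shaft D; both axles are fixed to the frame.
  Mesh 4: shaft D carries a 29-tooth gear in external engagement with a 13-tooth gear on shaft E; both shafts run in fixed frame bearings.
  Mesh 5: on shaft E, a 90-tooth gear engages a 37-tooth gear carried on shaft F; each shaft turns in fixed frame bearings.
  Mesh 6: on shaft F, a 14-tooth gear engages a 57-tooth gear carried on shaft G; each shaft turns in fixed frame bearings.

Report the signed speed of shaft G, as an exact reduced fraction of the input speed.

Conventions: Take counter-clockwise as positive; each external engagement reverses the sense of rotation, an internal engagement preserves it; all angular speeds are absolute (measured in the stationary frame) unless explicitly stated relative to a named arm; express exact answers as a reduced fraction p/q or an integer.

6-mesh fixed-axis compound train (all bearings frame-fixed)
mesh 1 [75T→46T]: |ω|/ω_in = 1×75/46 = 75/46, sense flips to −
mesh 2 [62T→62T]: |ω|/ω_in = (75/46)×62/62 = 75/46, sense flips to +
mesh 3 [56T→81T]: |ω|/ω_in = (75/46)×56/81 = 700/621, sense flips to −
mesh 4 [29T→13T]: |ω|/ω_in = (700/621)×29/13 = 20300/8073, sense flips to +
mesh 5 [90T→37T]: |ω|/ω_in = (20300/8073)×90/37 = 203000/33189, sense flips to −
mesh 6 [14T→57T]: |ω|/ω_in = (203000/33189)×14/57 = 2842000/1891773, sense flips to +
signed output speed (× input speed) = 2842000/1891773

2842000/1891773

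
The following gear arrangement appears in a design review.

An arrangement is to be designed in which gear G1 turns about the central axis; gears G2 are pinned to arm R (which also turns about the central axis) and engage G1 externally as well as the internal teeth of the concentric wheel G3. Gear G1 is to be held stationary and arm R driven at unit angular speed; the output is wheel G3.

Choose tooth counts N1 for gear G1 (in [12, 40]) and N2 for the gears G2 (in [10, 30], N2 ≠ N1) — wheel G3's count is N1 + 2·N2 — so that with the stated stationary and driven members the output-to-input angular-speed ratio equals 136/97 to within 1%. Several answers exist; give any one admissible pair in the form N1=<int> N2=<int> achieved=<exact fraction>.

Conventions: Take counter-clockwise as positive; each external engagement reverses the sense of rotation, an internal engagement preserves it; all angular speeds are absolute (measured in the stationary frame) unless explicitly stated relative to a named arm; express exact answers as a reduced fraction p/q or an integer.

class = planetary set [ratio 136/97 wanted; Willis about the carrier]
Willis with ω_sun = 0: ω_ring/ω_arm = (N1+N3)/N3; set equal to 136/97  ⇒  N3/N1 = 1/(136/97 − 1) = 97/39
N3 = N1 + 2·N2  ⇒  N2/N1 = (N3/N1 − 1)/2 = (97/39 − 1)/2 = 29/39
smallest multiple with N1 ≥ 12 and N2 ≥ 10: k = 1  ⇒  N1 = 1·39 = 39, N2 = 1·29 = 29 (N1 ≤ 40, N2 ≤ 30, N2 ≠ N1 ✓), N3 = 39 + 2·29 = 97
check: (N1+N3)/N3 with N1 = 39, N3 = 97 gives 136/97; |achieved − target| = 0 ≤ 34/2425 ✓

N1=39 N2=29 achieved=136/97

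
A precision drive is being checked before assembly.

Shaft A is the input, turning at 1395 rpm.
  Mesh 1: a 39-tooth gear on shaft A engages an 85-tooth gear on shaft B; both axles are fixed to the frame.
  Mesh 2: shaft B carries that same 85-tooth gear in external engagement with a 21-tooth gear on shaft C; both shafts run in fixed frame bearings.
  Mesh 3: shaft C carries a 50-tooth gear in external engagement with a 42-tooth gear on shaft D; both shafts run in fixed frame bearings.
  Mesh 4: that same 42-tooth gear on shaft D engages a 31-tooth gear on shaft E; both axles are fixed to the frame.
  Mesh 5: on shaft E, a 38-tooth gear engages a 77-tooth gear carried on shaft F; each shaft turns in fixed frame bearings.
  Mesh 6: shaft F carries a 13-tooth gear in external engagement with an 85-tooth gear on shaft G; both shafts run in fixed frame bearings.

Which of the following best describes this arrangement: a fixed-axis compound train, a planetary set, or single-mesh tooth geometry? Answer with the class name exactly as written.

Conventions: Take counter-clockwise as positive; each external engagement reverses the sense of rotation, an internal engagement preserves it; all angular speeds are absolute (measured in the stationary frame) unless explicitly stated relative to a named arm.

fixed-axis compound train

recognized (7 fixed axles, 6 meshes): fixed-axis compound train
classification: fixed-axis compound train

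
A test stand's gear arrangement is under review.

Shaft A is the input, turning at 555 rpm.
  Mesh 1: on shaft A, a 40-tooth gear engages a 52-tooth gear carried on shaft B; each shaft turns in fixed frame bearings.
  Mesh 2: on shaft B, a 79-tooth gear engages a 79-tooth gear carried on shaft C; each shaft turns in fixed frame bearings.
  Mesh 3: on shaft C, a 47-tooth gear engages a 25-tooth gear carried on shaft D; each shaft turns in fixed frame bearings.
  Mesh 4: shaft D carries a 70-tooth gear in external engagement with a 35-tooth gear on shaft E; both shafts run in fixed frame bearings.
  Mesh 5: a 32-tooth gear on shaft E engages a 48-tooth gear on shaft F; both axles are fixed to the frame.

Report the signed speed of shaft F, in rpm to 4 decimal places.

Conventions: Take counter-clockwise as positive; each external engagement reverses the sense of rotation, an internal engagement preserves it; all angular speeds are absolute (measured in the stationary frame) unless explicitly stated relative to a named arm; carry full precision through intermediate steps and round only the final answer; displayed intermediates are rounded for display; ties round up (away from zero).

5-mesh fixed-axis compound train (all bearings frame-fixed)
mesh 1 [40T→52T]: ω = 555.0000×40/52 = 426.9231 rpm, sense flips to −
mesh 2 [79T→79T]: ω = 426.9231×79/79 = 426.9231 rpm, sense flips to +
mesh 3 [47T→25T]: ω = 426.9231×47/25 = 802.6154 rpm, sense flips to −
mesh 4 [70T→35T]: ω = 802.6154×70/35 = 1605.2308 rpm, sense flips to +
mesh 5 [32T→48T]: ω = 1605.2308×32/48 = 1070.1538 rpm, sense flips to −
signed output speed = -1070.1538 rpm

-1070.1538 rpm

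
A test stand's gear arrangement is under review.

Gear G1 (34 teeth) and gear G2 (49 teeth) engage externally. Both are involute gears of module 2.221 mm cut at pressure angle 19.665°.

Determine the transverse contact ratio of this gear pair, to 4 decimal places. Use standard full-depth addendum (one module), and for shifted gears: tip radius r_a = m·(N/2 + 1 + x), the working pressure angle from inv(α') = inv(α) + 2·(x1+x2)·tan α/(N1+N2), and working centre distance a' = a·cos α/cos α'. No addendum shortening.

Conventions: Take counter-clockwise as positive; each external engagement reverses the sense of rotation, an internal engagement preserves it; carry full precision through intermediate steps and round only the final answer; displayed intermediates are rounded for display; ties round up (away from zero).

1.7326

topology: single-mesh involute geometry — m = 2.221, 34T/49T pair
base radii: r_b1 = 35.554872, r_b2 = 51.240844
tip radii: r_a1 = 39.978000, r_a2 = 56.635500
no profile shift: α' = α, a' = a
action lengths: √(r_a1²−r_b1²) = 18.278172, √(r_a2²−r_b2²) = 24.123758
base pitch p_b = π·m·cos α = 6.570525
CR = (18.278172 + 24.123758 − 92.171500·sin 19.66500°)/6.570525 = 1.732642
contact ratio ≈ 1.7326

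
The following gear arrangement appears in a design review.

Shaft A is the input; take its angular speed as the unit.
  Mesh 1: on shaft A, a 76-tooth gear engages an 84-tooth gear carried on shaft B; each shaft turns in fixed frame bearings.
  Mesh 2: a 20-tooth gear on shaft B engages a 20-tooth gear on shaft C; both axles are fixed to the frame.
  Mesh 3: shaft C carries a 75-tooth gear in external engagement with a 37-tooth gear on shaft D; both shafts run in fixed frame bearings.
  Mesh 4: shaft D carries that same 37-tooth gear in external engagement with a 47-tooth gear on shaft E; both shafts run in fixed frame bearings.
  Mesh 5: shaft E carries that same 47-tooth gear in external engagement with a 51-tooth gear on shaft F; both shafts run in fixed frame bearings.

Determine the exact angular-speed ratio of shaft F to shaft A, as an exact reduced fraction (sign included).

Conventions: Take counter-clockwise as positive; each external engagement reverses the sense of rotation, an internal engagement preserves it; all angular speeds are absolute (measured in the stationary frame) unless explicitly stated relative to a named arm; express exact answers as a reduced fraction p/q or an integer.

class = fixed-axis compound train [5 meshes; 5 ratios multiply, 5 sense flips]
mesh 1 [76T→84T]: running ratio 19/21, sense −
mesh 2 [20T→20T]: running ratio 19/21, sense +
mesh 3 [75T→37T]: running ratio 475/259, sense −
mesh 4 [37T→47T]: running ratio 475/329, sense +
mesh 5 [47T→51T]: running ratio 475/357, sense −
ω_out/ω_in = -475/357

-475/357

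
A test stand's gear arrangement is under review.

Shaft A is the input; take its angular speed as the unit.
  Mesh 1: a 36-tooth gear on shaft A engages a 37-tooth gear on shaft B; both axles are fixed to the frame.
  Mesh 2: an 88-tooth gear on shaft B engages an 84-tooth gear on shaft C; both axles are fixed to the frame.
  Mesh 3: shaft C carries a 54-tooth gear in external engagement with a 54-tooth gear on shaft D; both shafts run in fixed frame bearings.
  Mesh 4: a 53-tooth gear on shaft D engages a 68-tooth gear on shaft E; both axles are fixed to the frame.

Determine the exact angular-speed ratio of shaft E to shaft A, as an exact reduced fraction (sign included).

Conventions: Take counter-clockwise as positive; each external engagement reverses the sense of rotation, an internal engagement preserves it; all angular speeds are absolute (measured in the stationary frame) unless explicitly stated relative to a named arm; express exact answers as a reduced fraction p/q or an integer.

class = fixed-axis compound train [4 meshes; 4 ratios multiply, 4 sense flips]
mesh 1 [36T→37T]: running ratio 36/37, sense −
mesh 2 [88T→84T]: running ratio 264/259, sense +
mesh 3 [54T→54T]: running ratio 264/259, sense −
mesh 4 [53T→68T]: running ratio 3498/4403, sense +
ω_out/ω_in = 3498/4403

3498/4403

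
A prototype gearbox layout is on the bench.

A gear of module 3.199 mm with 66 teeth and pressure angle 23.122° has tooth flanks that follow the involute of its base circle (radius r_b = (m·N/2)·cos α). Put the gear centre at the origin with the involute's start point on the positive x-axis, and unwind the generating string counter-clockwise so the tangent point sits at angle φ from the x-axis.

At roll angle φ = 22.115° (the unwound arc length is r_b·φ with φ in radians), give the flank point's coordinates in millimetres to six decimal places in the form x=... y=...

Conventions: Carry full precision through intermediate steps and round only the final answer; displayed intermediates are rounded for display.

single-mesh involute tooth geometry (66T wheel at module 3.199)
pitch radius r_p = m·N/2 = 3.199·66/2 = 105.567000
base radius r_b = r_p·cos α = 105.567000·cos 23.122° = 97.086886
roll angle φ = 22.115° = 0.38597956 rad
x = r_b·(cos φ + φ·sin φ) = 104.051763
y = r_b·(sin φ − φ·cos φ) = 1.833362

x=104.051763 y=1.833362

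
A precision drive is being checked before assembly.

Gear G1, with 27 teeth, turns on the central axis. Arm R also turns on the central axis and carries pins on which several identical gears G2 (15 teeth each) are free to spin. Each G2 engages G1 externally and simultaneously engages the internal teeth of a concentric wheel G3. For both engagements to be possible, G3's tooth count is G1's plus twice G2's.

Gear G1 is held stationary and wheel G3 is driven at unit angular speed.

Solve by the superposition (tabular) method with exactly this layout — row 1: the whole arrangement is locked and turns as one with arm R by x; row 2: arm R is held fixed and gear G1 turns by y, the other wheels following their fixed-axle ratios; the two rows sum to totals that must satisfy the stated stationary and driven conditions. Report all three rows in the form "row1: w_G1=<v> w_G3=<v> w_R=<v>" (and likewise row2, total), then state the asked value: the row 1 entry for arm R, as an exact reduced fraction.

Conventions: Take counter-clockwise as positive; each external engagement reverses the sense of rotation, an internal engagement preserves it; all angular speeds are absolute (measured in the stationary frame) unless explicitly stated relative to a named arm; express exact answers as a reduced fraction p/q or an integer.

row1: w_G1=19/28 w_G3=19/28 w_R=19/28
row2: w_G1=-19/28 w_G3=9/28 w_R=0
total: w_G1=0 w_G3=1 w_R=19/28
asked value: 19/28

topology: planetary set — G1 27T / G2 15T / G3 57T, arm = carrier (Willis)
row 1 (train locked, turned with arm): all members turn x
row 2 — arm fixed, fixed-axis ratios: sun y, ring −(27/57)·y, arm 0
boundary: total ω_sun = x + y = 0 and total ω_ring = x − (27/57)·y = 1  ⇒  y = -19/28, x = 19/28
row 2 ring = −(27/57)·(-19/28) = 9/28
totals (row 1 + row 2): sun 19/28 + (-19/28) = 0, ring 19/28 + 9/28 = 1, arm 19/28 + 0 = 19/28
asked cell (row1, arm) = 19/28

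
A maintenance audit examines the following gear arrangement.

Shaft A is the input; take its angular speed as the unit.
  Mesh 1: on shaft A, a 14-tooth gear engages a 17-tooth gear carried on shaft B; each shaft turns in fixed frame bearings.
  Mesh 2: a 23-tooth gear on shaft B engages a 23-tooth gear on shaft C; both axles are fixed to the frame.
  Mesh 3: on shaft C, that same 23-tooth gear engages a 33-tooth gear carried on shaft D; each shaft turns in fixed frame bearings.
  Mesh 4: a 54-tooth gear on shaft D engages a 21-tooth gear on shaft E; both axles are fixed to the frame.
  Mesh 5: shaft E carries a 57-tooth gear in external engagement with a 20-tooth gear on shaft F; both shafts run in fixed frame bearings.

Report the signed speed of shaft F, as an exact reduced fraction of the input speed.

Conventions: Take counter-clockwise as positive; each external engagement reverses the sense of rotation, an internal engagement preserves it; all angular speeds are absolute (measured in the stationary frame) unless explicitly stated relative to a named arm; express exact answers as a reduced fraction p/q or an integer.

5-mesh fixed-axis compound train (all bearings frame-fixed)
mesh 1 [14T→17T]: |ω|/ω_in = 1×14/17 = 14/17, sense flips to −
mesh 2 [23T→23T]: |ω|/ω_in = (14/17)×23/23 = 14/17, sense flips to +
mesh 3 [23T→33T]: |ω|/ω_in = (14/17)×23/33 = 322/561, sense flips to −
mesh 4 [54T→21T]: |ω|/ω_in = (322/561)×54/21 = 276/187, sense flips to +
mesh 5 [57T→20T]: |ω|/ω_in = (276/187)×57/20 = 3933/935, sense flips to −
signed output speed (× input speed) = -3933/935

-3933/935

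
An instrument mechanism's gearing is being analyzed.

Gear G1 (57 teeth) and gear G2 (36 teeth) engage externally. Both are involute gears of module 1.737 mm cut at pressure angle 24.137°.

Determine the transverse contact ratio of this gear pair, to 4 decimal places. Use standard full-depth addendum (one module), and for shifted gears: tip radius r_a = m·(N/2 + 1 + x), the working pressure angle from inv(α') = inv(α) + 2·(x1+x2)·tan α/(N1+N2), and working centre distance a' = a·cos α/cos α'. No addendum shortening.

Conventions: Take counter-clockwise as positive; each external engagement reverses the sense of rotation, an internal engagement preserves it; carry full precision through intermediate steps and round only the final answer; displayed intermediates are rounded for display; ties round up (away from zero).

1.5542

class = single-mesh tooth geometry [involute pair 57T × 36T, m = 1.737]
base radii: r_b1 = 45.176336, r_b2 = 28.532423
tip radii: r_a1 = 51.241500, r_a2 = 33.003000
no profile shift: α' = α, a' = a
action lengths: √(r_a1²−r_b1²) = 24.182431, √(r_a2²−r_b2²) = 16.586104
base pitch p_b = π·m·cos α = 4.979847
CR = (24.182431 + 16.586104 − 80.770500·sin 24.13700°)/4.979847 = 1.554239
contact ratio ≈ 1.5542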